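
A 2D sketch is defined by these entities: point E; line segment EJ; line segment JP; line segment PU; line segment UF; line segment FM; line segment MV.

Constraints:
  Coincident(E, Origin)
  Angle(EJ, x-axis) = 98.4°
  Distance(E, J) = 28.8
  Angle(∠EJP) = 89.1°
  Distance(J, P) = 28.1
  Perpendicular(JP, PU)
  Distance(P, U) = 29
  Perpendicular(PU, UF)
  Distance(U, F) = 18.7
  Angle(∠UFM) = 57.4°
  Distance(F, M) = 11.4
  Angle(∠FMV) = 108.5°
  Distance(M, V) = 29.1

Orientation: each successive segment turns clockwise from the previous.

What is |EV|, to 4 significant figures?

43.37

∠UFM = 57.4° gives FM at 64.90° from the x-axis; with |FM| = 11.4, M = (13.73, 11.29). ∠FMV = 108.5° gives MV at -6.600° from the x-axis; with |MV| = 29.1, V = (42.64, 7.945). Then |EV| = |V − E| = 43.37.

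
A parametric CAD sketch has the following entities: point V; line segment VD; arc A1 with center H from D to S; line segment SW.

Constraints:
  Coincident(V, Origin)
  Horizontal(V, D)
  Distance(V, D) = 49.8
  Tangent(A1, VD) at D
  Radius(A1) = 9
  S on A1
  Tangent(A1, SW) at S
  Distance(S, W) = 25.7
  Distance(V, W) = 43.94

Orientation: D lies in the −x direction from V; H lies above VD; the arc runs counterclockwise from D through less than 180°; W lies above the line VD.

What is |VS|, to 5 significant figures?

41.791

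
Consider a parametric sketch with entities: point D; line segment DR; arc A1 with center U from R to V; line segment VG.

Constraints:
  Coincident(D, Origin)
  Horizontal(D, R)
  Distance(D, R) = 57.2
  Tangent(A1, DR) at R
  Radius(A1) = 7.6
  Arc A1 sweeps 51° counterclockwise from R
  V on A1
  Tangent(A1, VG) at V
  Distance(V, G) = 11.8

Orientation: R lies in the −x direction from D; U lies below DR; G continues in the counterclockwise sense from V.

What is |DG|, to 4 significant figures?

71.54

D is at the origin; D and R share the same y with |DR| = 57.2 and R on the −x side, so R = (-57.20, 0.000). A1 meets DR tangentially, so UR is at right angles to DR, so U = R + (0, -7.6) = (-57.20, -7.600). On A1, R sits at bearing 90° from U; a 51° counterclockwise sweep puts V at bearing 141°, so V = U + 7.6·(cos 141°, sin 141°) = (-63.11, -2.817). Since A1 is tangent to VG there, UV ⟂ VG, so VG runs along (−sin 141°, cos 141°); with |VG| = 11.8, G = (-70.53, -11.99). Then |DG| = |G − D| = 71.54.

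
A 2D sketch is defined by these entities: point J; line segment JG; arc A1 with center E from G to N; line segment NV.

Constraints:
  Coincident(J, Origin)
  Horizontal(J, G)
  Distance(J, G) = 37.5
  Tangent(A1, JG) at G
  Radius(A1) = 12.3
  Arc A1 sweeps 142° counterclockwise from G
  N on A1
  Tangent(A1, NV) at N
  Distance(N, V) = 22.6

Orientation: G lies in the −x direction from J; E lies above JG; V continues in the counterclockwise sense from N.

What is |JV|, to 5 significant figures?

59.733

On A1, G sits at bearing -90° from E; a 142° counterclockwise sweep puts N at bearing 52°, so N = E + 12.3·(cos 52°, sin 52°) = (-29.927, 21.993). Since A1 is tangent to NV there, EN ⟂ NV, so NV runs along (−sin 52°, cos 52°); with |NV| = 22.6, V = (-47.736, 35.906). Then |JV| = |V − J| = 59.733.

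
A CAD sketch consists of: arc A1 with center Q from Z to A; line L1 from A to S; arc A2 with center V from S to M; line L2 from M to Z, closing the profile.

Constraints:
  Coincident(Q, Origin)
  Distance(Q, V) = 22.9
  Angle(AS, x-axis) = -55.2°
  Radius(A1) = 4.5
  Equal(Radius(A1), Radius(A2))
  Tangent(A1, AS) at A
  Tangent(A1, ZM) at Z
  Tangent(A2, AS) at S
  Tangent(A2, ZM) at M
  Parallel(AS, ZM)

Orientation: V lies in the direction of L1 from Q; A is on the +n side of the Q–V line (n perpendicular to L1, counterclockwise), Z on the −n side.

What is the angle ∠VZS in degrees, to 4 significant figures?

10.34°

Tangency of A1 to both parallel lines with radius 4.5 puts A and Z at Q ± 4.5·n: A = (3.695, 2.568), Z = (-3.695, -2.568). Equal radii place S and M the same way about V: S = V + 4.5·n = (16.76, -16.24), M = V − 4.5·n = (9.374, -21.37). Then cos ∠VZS = ZV·ZS / (|ZV||ZS|), giving 10.34°.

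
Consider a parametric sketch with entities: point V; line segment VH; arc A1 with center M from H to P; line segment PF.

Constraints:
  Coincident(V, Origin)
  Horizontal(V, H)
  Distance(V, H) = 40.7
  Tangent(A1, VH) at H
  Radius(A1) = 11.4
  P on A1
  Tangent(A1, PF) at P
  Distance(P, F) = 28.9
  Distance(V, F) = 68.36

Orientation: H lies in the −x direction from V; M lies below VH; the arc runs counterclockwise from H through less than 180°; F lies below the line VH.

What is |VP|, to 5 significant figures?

52.785

Checks: |MP| = 11.40 ✓; ∠(MP, PF) = 90.00° ✓; |PF| = 28.90 ✓; |VF| = 68.36 ✓.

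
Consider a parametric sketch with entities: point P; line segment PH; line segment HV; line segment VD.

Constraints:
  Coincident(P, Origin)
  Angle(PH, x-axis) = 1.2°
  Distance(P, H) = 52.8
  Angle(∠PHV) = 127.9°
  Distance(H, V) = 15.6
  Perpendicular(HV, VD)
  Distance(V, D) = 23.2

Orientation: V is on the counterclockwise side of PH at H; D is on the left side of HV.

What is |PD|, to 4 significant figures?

51.46

∠PHV = 127.9°, so HV runs at 1.2° + (180° − 127.9°) = 53.30° from the x-axis; with |HV| = 15.6, V = H + 15.6·(cos 53.30°, sin 53.30°) = (62.11, 13.61). HV is perpendicular to VD; with |VD| = 23.2 on the left of HV, D = V + 23.2·(-0.8018, 0.5976) = (43.51, 27.48). Then |PD| = |D − P| = 51.46.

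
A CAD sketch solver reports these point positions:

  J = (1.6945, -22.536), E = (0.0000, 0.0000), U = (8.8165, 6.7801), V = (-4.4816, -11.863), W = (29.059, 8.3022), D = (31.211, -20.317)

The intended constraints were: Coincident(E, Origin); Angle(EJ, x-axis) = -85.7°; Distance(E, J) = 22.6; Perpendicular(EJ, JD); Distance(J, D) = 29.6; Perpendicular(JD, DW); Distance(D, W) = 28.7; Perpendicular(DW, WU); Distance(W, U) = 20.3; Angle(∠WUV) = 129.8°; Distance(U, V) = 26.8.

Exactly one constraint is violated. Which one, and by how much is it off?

Distance(U, V) = 26.8 — off by 3.90.

E = (0.00, 0.00) ✓; EJ at -85.70° ✓; |EJ| = 22.60 ✓; ∠(EJ, JD) = 90.00° ✓; |JD| = 29.60 ✓; ∠(JD, DW) = 90.00° ✓; |DW| = 28.70 ✓; ∠(DW, WU) = 90.00° ✓; |WU| = 20.30 ✓; ∠WUV = 129.8° ✓; |UV| = 22.90 ✗.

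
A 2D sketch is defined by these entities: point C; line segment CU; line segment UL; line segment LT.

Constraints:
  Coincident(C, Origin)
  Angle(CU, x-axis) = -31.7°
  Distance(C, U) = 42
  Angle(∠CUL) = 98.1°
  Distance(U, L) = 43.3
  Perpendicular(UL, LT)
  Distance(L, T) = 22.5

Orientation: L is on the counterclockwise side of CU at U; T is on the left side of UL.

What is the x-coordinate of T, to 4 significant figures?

46.16

∠CUL = 98.1°, so UL runs at -31.7° + (180° − 98.1°) = 50.20° from the x-axis; with |UL| = 43.3, L = U + 43.3·(cos 50.20°, sin 50.20°) = (63.45, 11.20). UL ⟂ LT; with |LT| = 22.5 on the left of UL, T = L + 22.5·(-0.7683, 0.6401) = (46.16, 25.60). So T.x = 46.16.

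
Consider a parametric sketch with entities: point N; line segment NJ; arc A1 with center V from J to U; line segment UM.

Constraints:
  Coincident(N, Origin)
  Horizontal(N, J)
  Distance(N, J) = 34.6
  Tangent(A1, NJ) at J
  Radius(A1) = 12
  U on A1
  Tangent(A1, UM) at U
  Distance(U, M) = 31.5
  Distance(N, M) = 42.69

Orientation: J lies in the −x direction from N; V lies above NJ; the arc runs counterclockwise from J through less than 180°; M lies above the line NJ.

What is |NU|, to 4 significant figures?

24.70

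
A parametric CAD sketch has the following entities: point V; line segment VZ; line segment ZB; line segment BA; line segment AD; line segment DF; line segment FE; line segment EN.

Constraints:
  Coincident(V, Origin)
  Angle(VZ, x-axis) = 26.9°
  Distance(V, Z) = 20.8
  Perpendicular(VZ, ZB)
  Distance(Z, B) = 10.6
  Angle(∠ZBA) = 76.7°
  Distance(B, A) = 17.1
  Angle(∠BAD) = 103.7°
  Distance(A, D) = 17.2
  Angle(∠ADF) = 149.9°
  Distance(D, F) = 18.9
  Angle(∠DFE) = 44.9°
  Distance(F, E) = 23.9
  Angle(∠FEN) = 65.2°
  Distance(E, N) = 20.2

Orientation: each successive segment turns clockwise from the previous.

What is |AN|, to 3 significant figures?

14.6

V is at the origin; VZ runs at 26.9° with length 20.8, so Z = (18.5, 9.41). VZ is perpendicular to ZB, so ZB runs at -63.1°; with |ZB| = 10.6, B = (23.3, -0.0424). ∠ZBA = 76.7° gives BA at -166° from the x-axis; with |BA| = 17.1, A = (6.72, -4.06). ∠BAD = 103.7° gives AD at 117° from the x-axis; with |AD| = 17.2, D = (-1.16, 11.2). ∠ADF = 149.9° gives DF at 87.2° from the x-axis; with |DF| = 18.9, F = (-0.241, 30.1). ∠DFE = 44.9° gives FE at -47.9° from the x-axis; with |FE| = 23.9, E = (15.8, 12.4). ∠FEN = 65.2° gives EN at -163° from the x-axis; with |EN| = 20.2, N = (-3.50, 6.36). Then |AN| = |N − A| = 14.6.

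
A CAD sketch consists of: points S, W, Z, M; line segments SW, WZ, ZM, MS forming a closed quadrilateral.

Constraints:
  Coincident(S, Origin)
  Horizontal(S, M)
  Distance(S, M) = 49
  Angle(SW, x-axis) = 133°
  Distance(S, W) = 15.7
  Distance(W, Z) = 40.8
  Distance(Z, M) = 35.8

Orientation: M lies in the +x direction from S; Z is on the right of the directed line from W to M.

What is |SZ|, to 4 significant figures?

25.11

Checks: |WZ| = 40.80 ✓; |ZM| = 35.80 ✓.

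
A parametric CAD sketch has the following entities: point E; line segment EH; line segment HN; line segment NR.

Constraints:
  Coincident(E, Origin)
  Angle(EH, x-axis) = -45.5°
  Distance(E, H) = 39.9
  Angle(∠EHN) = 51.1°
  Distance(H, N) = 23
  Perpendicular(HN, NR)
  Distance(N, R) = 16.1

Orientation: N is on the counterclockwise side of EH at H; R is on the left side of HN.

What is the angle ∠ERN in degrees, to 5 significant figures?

172.17°

E is at the origin; EH runs at -45.5° with length 39.9, so H = 39.9·(cos -45.5°, sin -45.5°) = (27.966, -28.459). ∠EHN = 51.1°, so HN runs at -45.5° + (180° − 51.1°) = 83.400° from the x-axis; with |HN| = 23.0, N = H + 23.0·(cos 83.400°, sin 83.400°) = (30.610, -5.6111). The perpendicularity gives NR at right angles to HN; with |NR| = 16.1 on the left of HN, R = N + 16.1·(-0.99337, 0.11494) = (14.617, -3.7606). Then cos ∠ERN = RE·RN / (|RE||RN|), giving 172.17°.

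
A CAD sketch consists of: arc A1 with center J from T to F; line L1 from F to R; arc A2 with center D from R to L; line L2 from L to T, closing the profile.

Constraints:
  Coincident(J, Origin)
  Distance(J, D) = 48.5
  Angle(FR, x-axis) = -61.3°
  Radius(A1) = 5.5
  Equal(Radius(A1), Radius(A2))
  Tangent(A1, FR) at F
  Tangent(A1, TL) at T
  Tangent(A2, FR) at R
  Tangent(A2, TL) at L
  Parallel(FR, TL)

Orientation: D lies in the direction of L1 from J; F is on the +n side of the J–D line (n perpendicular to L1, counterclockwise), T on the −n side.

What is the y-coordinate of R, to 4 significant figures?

-39.90

The slot axis is L1's direction at -61.3°, so u = (cos -61.3°, sin -61.3°) = (0.4802, -0.8771) and n = (−sin -61.3°, cos -61.3°) = (0.8771, 0.4802). J is at the origin and D lies 48.5 along u from J, so D = 48.5·u = (23.29, -42.54). Tangency of A1 to both parallel lines with radius 5.5 puts F and T at J ± 5.5·n: F = (4.824, 2.641), T = (-4.824, -2.641). Equal radii place R and L the same way about D: R = D + 5.5·n = (28.12, -39.90), L = D − 5.5·n = (18.47, -45.18). So R.y = -39.90.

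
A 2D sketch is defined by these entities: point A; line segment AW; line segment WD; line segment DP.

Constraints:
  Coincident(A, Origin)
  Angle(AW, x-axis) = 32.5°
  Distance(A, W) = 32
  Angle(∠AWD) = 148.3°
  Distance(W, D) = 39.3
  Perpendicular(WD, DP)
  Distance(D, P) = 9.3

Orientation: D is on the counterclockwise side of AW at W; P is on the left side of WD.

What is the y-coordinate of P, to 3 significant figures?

56.6

A is at the origin; AW runs at 32.5° with length 32.0, so W = 32.0·(cos 32.5°, sin 32.5°) = (27.0, 17.2). ∠AWD = 148.3°, so WD runs at 32.5° + (180° − 148.3°) = 64.2° from the x-axis; with |WD| = 39.3, D = W + 39.3·(cos 64.2°, sin 64.2°) = (44.1, 52.6). The perpendicularity gives DP at right angles to WD; with |DP| = 9.3 on the left of WD, P = D + 9.3·(-0.900, 0.435) = (35.7, 56.6). So P.y = 56.6.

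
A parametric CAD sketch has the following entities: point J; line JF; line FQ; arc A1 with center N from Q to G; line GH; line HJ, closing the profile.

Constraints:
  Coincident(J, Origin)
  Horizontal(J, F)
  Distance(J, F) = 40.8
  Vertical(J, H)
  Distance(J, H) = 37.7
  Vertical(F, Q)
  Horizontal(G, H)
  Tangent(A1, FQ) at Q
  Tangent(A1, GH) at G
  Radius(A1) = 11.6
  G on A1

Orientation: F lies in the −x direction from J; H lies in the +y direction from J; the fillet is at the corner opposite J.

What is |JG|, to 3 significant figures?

47.7

J is at the origin; JF is horizontal with |JF| = 40.8 and F on the −x side, so F = (-40.8, 0.00). JH is vertical with |JH| = 37.7 and H on the +y side, so H = (0.00, 37.7). The virtual corner opposite J is at (-40.8, 37.7). A1 meets FQ tangentially, so NQ is at right angles to FQ and tangency of A1 to GH means the radius NG is perpendicular to GH, with radius 11.6, so the center N sits 11.6 in from both sides at N = (-29.2, 26.1). That places the tangent points at Q = (-40.8, 26.1) on FQ and G = (-29.2, 37.7) on GH. Then |JG| = |G − J| = 47.7.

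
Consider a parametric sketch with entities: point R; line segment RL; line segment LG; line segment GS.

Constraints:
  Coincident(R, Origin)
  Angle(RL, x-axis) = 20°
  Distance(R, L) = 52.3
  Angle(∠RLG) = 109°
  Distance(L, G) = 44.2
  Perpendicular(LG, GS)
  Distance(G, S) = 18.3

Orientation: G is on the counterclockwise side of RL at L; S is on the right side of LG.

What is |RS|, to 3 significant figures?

91.3

∠RLG = 109.0°, so LG runs at 20.0° + (180° − 109.0°) = 91.0° from the x-axis; with |LG| = 44.2, G = L + 44.2·(cos 91.0°, sin 91.0°) = (48.4, 62.1). LG is perpendicular to GS; with |GS| = 18.3 on the right of LG, S = G + 18.3·(1.00, 0.0175) = (66.7, 62.4). Then |RS| = |S − R| = 91.3.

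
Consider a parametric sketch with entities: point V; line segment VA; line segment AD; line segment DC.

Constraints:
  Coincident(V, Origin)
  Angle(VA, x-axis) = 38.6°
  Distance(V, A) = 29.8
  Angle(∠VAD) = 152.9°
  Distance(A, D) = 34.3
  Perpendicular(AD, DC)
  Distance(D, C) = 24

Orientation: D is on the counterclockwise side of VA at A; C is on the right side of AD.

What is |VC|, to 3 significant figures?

71.5

V is at the origin; VA runs at 38.6° with length 29.8, so A = 29.8·(cos 38.6°, sin 38.6°) = (23.3, 18.6). ∠VAD = 152.9°, so AD runs at 38.6° + (180° − 152.9°) = 65.7° from the x-axis; with |AD| = 34.3, D = A + 34.3·(cos 65.7°, sin 65.7°) = (37.4, 49.9). AD ⟂ DC; with |DC| = 24.0 on the right of AD, C = D + 24.0·(0.911, -0.412) = (59.3, 40.0). Then |VC| = |C − V| = 71.5.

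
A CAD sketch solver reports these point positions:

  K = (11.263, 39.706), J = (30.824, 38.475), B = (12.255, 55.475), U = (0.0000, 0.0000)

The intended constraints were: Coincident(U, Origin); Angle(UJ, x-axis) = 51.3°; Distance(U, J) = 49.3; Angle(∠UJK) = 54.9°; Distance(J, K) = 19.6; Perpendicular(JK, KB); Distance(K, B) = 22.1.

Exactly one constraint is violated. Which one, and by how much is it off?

Distance(K, B) = 22.1 — off by 6.30.

U = (0.00, 0.00) ✓; UJ at 51.30° ✓; |UJ| = 49.30 ✓; ∠UJK = 54.90° ✓; |JK| = 19.60 ✓; ∠(JK, KB) = 90.00° ✓; |KB| = 15.80 ✗.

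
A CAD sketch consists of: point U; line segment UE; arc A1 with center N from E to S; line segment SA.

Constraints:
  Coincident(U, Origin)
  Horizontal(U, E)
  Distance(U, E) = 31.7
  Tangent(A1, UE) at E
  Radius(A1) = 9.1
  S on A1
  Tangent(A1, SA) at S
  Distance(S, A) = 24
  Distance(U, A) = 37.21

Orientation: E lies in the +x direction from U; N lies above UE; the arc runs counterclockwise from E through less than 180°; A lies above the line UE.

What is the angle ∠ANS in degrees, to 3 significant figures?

69.2°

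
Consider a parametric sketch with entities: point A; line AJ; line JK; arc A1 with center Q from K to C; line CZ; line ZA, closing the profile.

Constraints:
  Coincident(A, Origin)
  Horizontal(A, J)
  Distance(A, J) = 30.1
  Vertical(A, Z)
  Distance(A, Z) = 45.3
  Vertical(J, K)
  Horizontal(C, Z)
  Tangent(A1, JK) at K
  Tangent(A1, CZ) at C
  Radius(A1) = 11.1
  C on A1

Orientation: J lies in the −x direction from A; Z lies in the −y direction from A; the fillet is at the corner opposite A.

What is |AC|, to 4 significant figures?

49.12

The virtual corner opposite A is at (-30.10, -45.30). The tangent condition forces QK to be normal to JK and A1 meets CZ tangentially, so QC is at right angles to CZ, with radius 11.1, so the center Q sits 11.1 in from both sides at Q = (-19.00, -34.20). That places the tangent points at K = (-30.10, -34.20) on JK and C = (-19.00, -45.30) on CZ. Then |AC| = |C − A| = 49.12.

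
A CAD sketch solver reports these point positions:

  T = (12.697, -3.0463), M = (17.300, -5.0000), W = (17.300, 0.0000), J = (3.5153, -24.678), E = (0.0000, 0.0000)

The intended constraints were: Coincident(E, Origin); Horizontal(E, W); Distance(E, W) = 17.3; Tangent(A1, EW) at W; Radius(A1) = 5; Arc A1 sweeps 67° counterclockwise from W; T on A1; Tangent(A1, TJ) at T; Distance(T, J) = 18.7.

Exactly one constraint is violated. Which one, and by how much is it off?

Distance(T, J) = 18.7 — off by 4.80.

E = (0.00, 0.00) ✓; E.y = 0.00, W.y = 0.00 ✓; |EW| = 17.30 ✓; ∠(MW, WE) = 90.00° ✓; |MW| = 5.000 ✓; bearing(M→T) − bearing(M→W) = 67.00° ✓; |MT| = 5.000 ✓; ∠(MT, TJ) = 90.00° ✓; |TJ| = 23.50 ✗.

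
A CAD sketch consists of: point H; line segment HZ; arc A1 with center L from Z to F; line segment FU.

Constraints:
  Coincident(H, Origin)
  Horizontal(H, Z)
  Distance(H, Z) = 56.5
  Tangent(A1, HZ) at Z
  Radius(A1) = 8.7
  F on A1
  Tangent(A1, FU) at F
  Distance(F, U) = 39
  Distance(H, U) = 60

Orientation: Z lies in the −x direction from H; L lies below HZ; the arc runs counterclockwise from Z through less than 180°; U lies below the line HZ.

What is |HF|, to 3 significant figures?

64.9

Checks: |LF| = 8.700 ✓; ∠(LF, FU) = 90.00° ✓; |FU| = 39.00 ✓; |HU| = 60.00 ✓.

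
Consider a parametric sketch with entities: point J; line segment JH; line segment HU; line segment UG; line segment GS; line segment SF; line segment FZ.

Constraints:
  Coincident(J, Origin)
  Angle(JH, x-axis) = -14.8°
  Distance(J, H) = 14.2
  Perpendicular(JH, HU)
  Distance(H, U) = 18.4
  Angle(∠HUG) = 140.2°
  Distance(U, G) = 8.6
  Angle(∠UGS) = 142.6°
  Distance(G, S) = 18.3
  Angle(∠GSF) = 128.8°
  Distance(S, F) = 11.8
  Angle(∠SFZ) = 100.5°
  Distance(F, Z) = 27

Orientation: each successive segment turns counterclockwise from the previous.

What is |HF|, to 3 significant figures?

39.2

J is at the origin; JH runs at -14.8° with length 14.2, so H = (13.7, -3.63). JH ⟂ HU, so HU runs at 75.2°; with |HU| = 18.4, U = (18.4, 14.2). ∠HUG = 140.2° gives UG at 115° from the x-axis; with |UG| = 8.6, G = (14.8, 22.0). ∠UGS = 142.6° gives GS at 152° from the x-axis; with |GS| = 18.3, S = (-1.42, 30.4). ∠GSF = 128.8° gives SF at -156° from the x-axis; with |SF| = 11.8, F = (-12.2, 25.7). Then |HF| = |F − H| = 39.2.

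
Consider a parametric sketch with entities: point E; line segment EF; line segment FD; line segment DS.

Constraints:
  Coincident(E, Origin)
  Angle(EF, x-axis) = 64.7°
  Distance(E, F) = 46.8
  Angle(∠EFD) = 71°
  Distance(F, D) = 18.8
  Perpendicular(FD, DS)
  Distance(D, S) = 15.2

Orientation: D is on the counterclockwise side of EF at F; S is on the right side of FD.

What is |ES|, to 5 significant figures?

59.557

E is at the origin; EF runs at 64.7° with length 46.8, so F = 46.8·(cos 64.7°, sin 64.7°) = (20.000, 42.311). ∠EFD = 71.0°, so FD runs at 64.7° + (180° − 71.0°) = 173.70° from the x-axis; with |FD| = 18.8, D = F + 18.8·(cos 173.70°, sin 173.70°) = (1.3139, 44.374). FD is perpendicular to DS; with |DS| = 15.2 on the right of FD, S = D + 15.2·(0.10973, 0.99396) = (2.9818, 59.482). Then |ES| = |S − E| = 59.557.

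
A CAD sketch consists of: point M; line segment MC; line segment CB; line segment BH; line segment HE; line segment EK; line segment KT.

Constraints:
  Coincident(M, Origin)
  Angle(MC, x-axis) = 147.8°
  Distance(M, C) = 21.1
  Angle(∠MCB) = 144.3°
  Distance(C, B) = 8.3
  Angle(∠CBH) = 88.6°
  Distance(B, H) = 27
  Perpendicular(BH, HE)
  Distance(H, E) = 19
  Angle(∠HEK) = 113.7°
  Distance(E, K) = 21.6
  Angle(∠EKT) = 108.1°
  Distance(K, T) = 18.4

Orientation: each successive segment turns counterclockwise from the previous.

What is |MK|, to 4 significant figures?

6.255

BH is perpendicular to HE, so HE runs at 4.900°; with |HE| = 19.0, E = (-4.902, -14.54). ∠HEK = 113.7° gives EK at 71.20° from the x-axis; with |EK| = 21.6, K = (2.059, 5.906). Then |MK| = |K − M| = 6.255.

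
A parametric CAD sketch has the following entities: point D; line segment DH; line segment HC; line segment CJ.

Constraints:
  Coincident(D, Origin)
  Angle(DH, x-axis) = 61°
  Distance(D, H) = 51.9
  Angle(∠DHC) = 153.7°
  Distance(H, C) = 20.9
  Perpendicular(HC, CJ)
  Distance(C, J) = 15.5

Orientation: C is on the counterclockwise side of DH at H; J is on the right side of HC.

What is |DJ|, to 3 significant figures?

77.6

D is at the origin; DH runs at 61.0° with length 51.9, so H = 51.9·(cos 61.0°, sin 61.0°) = (25.2, 45.4). ∠DHC = 153.7°, so HC runs at 61.0° + (180° − 153.7°) = 87.3° from the x-axis; with |HC| = 20.9, C = H + 20.9·(cos 87.3°, sin 87.3°) = (26.1, 66.3). HC is perpendicular to CJ; with |CJ| = 15.5 on the right of HC, J = C + 15.5·(0.999, -0.0471) = (41.6, 65.5). Then |DJ| = |J − D| = 77.6.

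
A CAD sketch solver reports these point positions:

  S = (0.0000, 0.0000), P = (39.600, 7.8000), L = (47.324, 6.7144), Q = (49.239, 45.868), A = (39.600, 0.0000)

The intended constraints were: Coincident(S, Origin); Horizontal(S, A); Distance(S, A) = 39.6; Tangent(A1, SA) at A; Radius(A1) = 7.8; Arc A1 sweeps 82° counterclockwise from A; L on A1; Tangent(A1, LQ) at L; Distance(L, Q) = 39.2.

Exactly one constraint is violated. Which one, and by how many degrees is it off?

Tangent(A1, LQ) at L — off by 5.20°.

S = (0.00, 0.00) ✓; S.y = 0.00, A.y = 0.00 ✓; |SA| = 39.60 ✓; ∠(PA, AS) = 90.00° ✓; |PA| = 7.800 ✓; bearing(P→L) − bearing(P→A) = 82.00° ✓; |PL| = 7.800 ✓; ∠(PL, LQ) = 84.80° ✗; |LQ| = 39.20 ✓.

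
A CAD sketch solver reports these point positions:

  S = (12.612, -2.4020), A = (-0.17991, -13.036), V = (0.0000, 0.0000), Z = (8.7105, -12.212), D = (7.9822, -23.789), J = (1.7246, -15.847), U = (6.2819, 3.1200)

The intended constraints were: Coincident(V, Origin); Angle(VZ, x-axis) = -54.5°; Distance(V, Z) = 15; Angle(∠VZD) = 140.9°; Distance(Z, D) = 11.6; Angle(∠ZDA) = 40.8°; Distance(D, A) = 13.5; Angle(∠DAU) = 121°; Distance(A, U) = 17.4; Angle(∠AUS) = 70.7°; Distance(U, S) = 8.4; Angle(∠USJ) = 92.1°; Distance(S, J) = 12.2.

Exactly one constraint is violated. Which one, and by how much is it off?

Distance(S, J) = 12.2 — off by 5.10.

V = (0.00, 0.00) ✓; VZ at -54.50° ✓; |VZ| = 15.00 ✓; ∠VZD = 140.9° ✓; |ZD| = 11.60 ✓; ∠ZDA = 40.80° ✓; |DA| = 13.50 ✓; ∠DAU = 121.0° ✓; |AU| = 17.40 ✓; ∠AUS = 70.70° ✓; |US| = 8.400 ✓; ∠USJ = 92.10° ✓; |SJ| = 17.30 ✗.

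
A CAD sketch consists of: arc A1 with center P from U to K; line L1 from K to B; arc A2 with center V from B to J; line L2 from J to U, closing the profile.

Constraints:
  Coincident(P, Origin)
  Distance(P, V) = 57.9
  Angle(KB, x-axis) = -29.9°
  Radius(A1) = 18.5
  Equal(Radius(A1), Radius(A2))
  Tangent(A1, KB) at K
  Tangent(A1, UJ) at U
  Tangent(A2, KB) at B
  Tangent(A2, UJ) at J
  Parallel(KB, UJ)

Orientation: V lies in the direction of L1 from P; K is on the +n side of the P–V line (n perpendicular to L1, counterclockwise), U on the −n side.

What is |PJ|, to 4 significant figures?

60.78

The slot axis is L1's direction at -29.9°, so u = (cos -29.9°, sin -29.9°) = (0.8669, -0.4985) and n = (−sin -29.9°, cos -29.9°) = (0.4985, 0.8669). P is at the origin and V lies 57.9 along u from P, so V = 57.9·u = (50.19, -28.86). Tangency of A1 to both parallel lines with radius 18.5 puts K and U at P ± 18.5·n: K = (9.222, 16.04), U = (-9.222, -16.04). Equal radii place B and J the same way about V: B = V + 18.5·n = (59.42, -12.82), J = V − 18.5·n = (40.97, -44.90). Then |PJ| = |J − P| = 60.78.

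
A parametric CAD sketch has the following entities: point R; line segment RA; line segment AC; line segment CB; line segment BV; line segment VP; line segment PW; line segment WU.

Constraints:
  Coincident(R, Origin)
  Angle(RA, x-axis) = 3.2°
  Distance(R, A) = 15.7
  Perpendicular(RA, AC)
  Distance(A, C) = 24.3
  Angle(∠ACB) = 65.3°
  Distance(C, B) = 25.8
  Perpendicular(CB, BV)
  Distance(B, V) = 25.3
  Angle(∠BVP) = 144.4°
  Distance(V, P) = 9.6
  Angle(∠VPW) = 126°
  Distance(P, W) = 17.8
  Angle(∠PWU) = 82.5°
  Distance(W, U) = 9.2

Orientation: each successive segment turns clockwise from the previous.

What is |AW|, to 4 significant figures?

13.58

∠BVP = 144.4° gives VP at 32.90° from the x-axis; with |VP| = 9.6, P = (10.36, 14.82). ∠VPW = 126.0° gives PW at -21.10° from the x-axis; with |PW| = 17.8, W = (26.97, 8.416). Then |AW| = |W − A| = 13.58.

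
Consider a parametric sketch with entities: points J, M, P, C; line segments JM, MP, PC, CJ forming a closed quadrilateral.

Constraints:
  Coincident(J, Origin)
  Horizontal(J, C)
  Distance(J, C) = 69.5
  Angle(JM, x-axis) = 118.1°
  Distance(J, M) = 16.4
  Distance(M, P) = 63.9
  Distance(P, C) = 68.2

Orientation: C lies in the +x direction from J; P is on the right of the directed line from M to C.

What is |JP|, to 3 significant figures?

47.6

J is at the origin; JC is horizontal with |JC| = 69.5 and C in +x, so C = (69.5, 0). JM runs at 118.1° with |JM| = 16.4, so M = (-7.72, 14.5). P is determined by |MP| = 63.9 and |PC| = 68.2 together: it lies at the intersection of circle(M, 63.9) and circle(C, 68.2). With |MC| = 78.6, the foot of the radical line on MC is 35.7 from M and the perpendicular offset is √(63.9² − 35.7²) = 53.0. Taking the right-of-MC solution: P = (17.6, -44.2).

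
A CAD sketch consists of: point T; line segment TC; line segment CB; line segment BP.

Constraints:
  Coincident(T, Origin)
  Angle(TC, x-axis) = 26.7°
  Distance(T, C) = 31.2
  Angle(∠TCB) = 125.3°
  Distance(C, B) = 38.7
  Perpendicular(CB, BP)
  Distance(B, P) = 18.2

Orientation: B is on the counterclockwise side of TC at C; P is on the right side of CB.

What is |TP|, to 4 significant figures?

71.59

∠TCB = 125.3°, so CB runs at 26.7° + (180° − 125.3°) = 81.40° from the x-axis; with |CB| = 38.7, B = C + 38.7·(cos 81.40°, sin 81.40°) = (33.66, 52.28). CB ⟂ BP; with |BP| = 18.2 on the right of CB, P = B + 18.2·(0.9888, -0.1495) = (51.66, 49.56). Then |TP| = |P − T| = 71.59.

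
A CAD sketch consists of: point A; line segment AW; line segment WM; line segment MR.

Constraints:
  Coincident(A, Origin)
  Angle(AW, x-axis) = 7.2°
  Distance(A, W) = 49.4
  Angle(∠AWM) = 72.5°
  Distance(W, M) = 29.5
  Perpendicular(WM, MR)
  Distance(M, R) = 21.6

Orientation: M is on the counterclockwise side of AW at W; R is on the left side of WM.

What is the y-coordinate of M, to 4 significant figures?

32.99

A is at the origin; AW runs at 7.2° with length 49.4, so W = 49.4·(cos 7.2°, sin 7.2°) = (49.01, 6.191). ∠AWM = 72.5°, so WM runs at 7.2° + (180° − 72.5°) = 114.7° from the x-axis; with |WM| = 29.5, M = W + 29.5·(cos 114.7°, sin 114.7°) = (36.68, 32.99). So M.y = 32.99.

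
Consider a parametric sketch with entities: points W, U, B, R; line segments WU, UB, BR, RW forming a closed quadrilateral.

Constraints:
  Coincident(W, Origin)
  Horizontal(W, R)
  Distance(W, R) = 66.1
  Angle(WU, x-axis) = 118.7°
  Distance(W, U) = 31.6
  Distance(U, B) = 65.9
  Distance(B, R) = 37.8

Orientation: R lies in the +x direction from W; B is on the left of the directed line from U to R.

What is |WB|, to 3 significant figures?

61.0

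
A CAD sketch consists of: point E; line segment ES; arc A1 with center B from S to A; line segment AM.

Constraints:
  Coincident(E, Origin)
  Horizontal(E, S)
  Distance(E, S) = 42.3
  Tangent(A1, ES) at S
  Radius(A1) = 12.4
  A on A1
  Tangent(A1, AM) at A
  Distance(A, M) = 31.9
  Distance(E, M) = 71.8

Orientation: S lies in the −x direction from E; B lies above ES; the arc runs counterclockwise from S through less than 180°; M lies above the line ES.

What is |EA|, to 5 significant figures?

40.177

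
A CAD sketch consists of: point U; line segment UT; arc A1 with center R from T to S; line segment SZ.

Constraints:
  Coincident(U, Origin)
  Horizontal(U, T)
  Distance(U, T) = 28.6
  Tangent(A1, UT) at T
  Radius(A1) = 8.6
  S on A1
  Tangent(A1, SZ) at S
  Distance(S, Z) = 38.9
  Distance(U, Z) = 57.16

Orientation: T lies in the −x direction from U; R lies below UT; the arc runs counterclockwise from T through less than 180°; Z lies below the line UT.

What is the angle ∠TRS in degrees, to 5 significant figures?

99.859°

U is at the origin; UT is horizontal with |UT| = 28.6 and T on the −x side, so T = (-28.600, 0.0000). A1 meets UT tangentially, so RT is at right angles to UT, so R = T + (0, -8.6) = (-28.600, -8.6000). Since RS ⟂ SZ (tangency), |RZ| = √(8.6² + 38.9²) = 39.839 regardless of where S sits on A1. So Z lies on both circle(U, 57.16) and circle(R, 39.839); the below-UT intersection is Z = (-30.412, -48.398). S is the foot of the tangent from Z: S = (-37.073, -10.073).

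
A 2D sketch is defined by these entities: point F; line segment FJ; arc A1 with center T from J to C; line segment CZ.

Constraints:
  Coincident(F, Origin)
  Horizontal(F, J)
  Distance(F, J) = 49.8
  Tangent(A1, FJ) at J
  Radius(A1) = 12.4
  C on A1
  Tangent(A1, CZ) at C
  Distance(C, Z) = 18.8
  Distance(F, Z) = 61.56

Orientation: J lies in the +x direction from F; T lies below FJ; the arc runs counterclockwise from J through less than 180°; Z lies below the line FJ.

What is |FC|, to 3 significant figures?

44.3

Checks: F = (0.00, 0.00) ✓; |TC| = 12.40 ✓; ∠(TC, CZ) = 90.00° ✓; |CZ| = 18.80 ✓; |FZ| = 61.56 ✓.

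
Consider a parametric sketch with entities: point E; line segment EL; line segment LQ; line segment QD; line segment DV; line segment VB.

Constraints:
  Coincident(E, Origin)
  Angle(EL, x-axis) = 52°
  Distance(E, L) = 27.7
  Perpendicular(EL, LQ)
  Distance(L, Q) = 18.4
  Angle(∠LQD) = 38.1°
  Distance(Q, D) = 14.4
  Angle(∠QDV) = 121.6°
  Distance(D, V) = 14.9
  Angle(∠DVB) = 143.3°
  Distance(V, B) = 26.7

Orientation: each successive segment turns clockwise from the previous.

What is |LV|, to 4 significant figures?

7.843

E is at the origin; EL runs at 52.0° with length 27.7, so L = (17.05, 21.83). EL is perpendicular to LQ, so LQ runs at -38.00°; with |LQ| = 18.4, Q = (31.55, 10.50). ∠LQD = 38.1° gives QD at -179.9° from the x-axis; with |QD| = 14.4, D = (17.15, 10.47). ∠QDV = 121.6° gives DV at 121.7° from the x-axis; with |DV| = 14.9, V = (9.324, 23.15). Then |LV| = |V − L| = 7.843.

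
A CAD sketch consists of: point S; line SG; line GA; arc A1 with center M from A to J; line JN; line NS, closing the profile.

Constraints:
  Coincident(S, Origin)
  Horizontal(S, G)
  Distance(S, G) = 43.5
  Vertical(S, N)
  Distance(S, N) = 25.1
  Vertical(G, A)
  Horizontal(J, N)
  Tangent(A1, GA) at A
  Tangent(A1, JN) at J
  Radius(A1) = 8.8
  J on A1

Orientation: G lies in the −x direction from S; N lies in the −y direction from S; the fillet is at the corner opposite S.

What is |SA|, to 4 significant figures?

46.45

The virtual corner opposite S is at (-43.50, -25.10). The tangent condition forces MA to be normal to GA and tangency of A1 to JN means the radius MJ is perpendicular to JN, with radius 8.8, so the center M sits 8.8 in from both sides at M = (-34.70, -16.30). That places the tangent points at A = (-43.50, -16.30) on GA and J = (-34.70, -25.10) on JN. Then |SA| = |A − S| = 46.45.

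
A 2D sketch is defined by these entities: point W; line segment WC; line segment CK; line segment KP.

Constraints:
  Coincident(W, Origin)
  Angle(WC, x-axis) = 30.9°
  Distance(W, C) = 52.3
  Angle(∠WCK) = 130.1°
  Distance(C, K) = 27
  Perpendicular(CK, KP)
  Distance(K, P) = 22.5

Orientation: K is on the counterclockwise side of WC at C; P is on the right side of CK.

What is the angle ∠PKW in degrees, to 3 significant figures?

123°

W is at the origin; WC runs at 30.9° with length 52.3, so C = 52.3·(cos 30.9°, sin 30.9°) = (44.9, 26.9). ∠WCK = 130.1°, so CK runs at 30.9° + (180° − 130.1°) = 80.8° from the x-axis; with |CK| = 27.0, K = C + 27.0·(cos 80.8°, sin 80.8°) = (49.2, 53.5). The perpendicularity gives KP at right angles to CK; with |KP| = 22.5 on the right of CK, P = K + 22.5·(0.987, -0.160) = (71.4, 49.9). Then cos ∠PKW = KP·KW / (|KP||KW|), giving 123°.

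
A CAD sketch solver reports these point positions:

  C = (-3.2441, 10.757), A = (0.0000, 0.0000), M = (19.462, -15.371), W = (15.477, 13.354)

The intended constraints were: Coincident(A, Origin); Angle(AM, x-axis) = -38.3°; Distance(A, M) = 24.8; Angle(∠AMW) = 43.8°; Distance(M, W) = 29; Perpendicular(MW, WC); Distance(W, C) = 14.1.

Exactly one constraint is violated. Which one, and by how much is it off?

Distance(W, C) = 14.1 — off by 4.80.

A = (0.00, 0.00) ✓; AM at -38.30° ✓; |AM| = 24.80 ✓; ∠AMW = 43.80° ✓; |MW| = 29.00 ✓; ∠(MW, WC) = 90.00° ✓; |WC| = 18.90 ✗.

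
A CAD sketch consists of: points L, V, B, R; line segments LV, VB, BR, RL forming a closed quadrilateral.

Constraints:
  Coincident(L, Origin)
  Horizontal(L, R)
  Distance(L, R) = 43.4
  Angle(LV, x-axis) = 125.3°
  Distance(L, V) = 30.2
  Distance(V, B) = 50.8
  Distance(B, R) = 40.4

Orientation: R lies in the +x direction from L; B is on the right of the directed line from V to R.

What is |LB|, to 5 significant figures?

20.918

Checks: |VB| = 50.80 ✓; |BR| = 40.40 ✓.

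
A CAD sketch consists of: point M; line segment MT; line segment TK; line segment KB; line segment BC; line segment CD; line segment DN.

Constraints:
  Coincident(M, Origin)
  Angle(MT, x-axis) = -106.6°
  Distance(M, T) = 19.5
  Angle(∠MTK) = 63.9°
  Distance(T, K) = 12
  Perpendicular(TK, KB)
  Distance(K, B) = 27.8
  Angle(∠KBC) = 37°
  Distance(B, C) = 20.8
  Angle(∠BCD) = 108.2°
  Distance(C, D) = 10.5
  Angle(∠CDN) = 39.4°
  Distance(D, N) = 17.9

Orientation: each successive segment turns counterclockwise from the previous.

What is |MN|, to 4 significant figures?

3.343

∠BCD = 108.2° gives CD at -45.70° from the x-axis; with |CD| = 10.5, D = (-0.5948, -15.25). ∠CDN = 39.4° gives DN at 94.90° from the x-axis; with |DN| = 17.9, N = (-2.124, 2.582). Then |MN| = |N − M| = 3.343.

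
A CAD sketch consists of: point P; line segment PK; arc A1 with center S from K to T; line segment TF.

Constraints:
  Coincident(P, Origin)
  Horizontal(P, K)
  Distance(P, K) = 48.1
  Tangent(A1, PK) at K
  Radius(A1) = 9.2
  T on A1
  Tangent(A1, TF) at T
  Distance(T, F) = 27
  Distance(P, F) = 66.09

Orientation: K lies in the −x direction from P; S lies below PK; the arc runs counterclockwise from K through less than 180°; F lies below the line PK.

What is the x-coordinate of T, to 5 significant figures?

-57.262

P is at the origin; P and K share the same y with |PK| = 48.1 and K on the −x side, so K = (-48.100, 0.0000). Tangency of A1 to PK means the radius SK is perpendicular to PK, so S = K + (0, -9.2) = (-48.100, -9.2000). Since ST ⟂ TF (tangency), |SF| = √(9.2² + 27.0²) = 28.524 regardless of where T sits on A1. So F lies on both circle(P, 66.09) and circle(S, 28.524); the below-PK intersection is F = (-54.814, -36.923). T is the foot of the tangent from F: T = (-57.262, -10.034).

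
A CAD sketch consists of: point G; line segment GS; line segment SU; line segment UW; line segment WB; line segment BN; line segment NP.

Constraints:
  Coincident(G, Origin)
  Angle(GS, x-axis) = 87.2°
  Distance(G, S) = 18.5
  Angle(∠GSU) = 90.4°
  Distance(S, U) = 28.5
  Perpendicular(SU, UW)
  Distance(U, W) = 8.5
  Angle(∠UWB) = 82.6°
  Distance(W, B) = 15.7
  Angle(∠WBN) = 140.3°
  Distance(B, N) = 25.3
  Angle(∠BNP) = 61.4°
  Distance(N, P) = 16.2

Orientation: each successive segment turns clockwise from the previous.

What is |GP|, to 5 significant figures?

36.431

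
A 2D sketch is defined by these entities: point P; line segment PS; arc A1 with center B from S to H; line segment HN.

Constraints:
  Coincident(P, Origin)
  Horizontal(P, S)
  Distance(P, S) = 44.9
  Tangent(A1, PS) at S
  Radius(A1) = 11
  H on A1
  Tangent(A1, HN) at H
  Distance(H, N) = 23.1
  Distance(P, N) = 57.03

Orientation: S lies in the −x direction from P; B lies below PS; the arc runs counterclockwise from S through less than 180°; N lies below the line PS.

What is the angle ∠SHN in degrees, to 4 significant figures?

121.0°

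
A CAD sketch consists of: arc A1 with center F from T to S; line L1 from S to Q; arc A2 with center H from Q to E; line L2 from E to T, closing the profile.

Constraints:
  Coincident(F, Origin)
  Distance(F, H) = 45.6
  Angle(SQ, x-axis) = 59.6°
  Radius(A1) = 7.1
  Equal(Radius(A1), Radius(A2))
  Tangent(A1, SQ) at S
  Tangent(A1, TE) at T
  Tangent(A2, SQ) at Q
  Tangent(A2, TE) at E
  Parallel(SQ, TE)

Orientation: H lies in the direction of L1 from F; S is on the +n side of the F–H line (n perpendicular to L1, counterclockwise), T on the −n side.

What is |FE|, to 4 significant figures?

46.15

The slot axis is L1's direction at 59.6°, so u = (cos 59.6°, sin 59.6°) = (0.5060, 0.8625) and n = (−sin 59.6°, cos 59.6°) = (-0.8625, 0.5060). F is at the origin and H lies 45.6 along u from F, so H = 45.6·u = (23.08, 39.33). Tangency of A1 to both parallel lines with radius 7.1 puts S and T at F ± 7.1·n: S = (-6.124, 3.593), T = (6.124, -3.593). Equal radii place Q and E the same way about H: Q = H + 7.1·n = (16.95, 42.92), E = H − 7.1·n = (29.20, 35.74). Then |FE| = |E − F| = 46.15.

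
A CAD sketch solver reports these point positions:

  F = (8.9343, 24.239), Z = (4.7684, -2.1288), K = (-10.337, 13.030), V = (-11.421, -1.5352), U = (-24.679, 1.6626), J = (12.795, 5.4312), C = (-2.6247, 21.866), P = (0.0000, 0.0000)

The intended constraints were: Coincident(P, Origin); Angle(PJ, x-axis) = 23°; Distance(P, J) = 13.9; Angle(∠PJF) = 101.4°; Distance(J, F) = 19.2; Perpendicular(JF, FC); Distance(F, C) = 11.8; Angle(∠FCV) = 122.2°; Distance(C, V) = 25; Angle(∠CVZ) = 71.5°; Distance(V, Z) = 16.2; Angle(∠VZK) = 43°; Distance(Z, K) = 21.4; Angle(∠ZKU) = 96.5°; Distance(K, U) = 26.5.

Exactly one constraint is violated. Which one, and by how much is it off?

Distance(K, U) = 26.5 — off by 8.20.

P = (0.00, 0.00) ✓; PJ at 23.00° ✓; |PJ| = 13.90 ✓; ∠PJF = 101.4° ✓; |JF| = 19.20 ✓; ∠(JF, FC) = 90.00° ✓; |FC| = 11.80 ✓; ∠FCV = 122.2° ✓; |CV| = 25.00 ✓; ∠CVZ = 71.50° ✓; |VZ| = 16.20 ✓; ∠VZK = 43.00° ✓; |ZK| = 21.40 ✓; ∠ZKU = 96.50° ✓; |KU| = 18.30 ✗.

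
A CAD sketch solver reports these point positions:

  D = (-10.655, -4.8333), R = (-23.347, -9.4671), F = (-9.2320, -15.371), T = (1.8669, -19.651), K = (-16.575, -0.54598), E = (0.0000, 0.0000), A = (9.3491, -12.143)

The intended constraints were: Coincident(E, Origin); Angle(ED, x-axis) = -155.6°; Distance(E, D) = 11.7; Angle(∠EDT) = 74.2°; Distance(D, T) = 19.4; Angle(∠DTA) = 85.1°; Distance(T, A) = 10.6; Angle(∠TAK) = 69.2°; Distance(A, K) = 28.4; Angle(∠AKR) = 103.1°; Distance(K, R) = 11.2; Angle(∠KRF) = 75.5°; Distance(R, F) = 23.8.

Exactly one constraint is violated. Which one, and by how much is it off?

Distance(R, F) = 23.8 — off by 8.50.

E = (0.00, 0.00) ✓; ED at -155.6° ✓; |ED| = 11.70 ✓; ∠EDT = 74.20° ✓; |DT| = 19.40 ✓; ∠DTA = 85.10° ✓; |TA| = 10.60 ✓; ∠TAK = 69.20° ✓; |AK| = 28.40 ✓; ∠AKR = 103.1° ✓; |KR| = 11.20 ✓; ∠KRF = 75.50° ✓; |RF| = 15.30 ✗.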